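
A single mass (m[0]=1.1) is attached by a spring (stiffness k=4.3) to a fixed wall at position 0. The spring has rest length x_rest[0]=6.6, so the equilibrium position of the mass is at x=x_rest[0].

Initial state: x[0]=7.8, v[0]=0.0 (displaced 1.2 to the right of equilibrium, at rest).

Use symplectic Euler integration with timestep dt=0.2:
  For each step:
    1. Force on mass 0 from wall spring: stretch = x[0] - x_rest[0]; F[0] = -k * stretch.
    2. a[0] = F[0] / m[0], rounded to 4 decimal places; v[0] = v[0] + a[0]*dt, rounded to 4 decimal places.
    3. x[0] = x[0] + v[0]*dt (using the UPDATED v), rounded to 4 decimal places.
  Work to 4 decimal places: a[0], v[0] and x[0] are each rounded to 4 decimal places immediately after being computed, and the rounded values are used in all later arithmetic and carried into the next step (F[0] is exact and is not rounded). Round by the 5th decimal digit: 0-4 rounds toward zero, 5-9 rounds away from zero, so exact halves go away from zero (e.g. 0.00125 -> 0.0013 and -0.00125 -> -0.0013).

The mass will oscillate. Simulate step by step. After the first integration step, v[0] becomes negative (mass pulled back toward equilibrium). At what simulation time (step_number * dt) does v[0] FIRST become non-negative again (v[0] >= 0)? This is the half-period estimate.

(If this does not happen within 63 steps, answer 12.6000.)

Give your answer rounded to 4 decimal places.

Answer: 1.6000

Derivation:
Step 0: x=[7.8000] v=[0.0000]
Step 1: x=[7.6124] v=[-0.9382]
Step 2: x=[7.2665] v=[-1.7297]
Step 3: x=[6.8163] v=[-2.2508]
Step 4: x=[6.3323] v=[-2.4199]
Step 5: x=[5.8902] v=[-2.2106]
Step 6: x=[5.5591] v=[-1.6557]
Step 7: x=[5.3907] v=[-0.8419]
Step 8: x=[5.4114] v=[0.1036]
First v>=0 after going negative at step 8, time=1.6000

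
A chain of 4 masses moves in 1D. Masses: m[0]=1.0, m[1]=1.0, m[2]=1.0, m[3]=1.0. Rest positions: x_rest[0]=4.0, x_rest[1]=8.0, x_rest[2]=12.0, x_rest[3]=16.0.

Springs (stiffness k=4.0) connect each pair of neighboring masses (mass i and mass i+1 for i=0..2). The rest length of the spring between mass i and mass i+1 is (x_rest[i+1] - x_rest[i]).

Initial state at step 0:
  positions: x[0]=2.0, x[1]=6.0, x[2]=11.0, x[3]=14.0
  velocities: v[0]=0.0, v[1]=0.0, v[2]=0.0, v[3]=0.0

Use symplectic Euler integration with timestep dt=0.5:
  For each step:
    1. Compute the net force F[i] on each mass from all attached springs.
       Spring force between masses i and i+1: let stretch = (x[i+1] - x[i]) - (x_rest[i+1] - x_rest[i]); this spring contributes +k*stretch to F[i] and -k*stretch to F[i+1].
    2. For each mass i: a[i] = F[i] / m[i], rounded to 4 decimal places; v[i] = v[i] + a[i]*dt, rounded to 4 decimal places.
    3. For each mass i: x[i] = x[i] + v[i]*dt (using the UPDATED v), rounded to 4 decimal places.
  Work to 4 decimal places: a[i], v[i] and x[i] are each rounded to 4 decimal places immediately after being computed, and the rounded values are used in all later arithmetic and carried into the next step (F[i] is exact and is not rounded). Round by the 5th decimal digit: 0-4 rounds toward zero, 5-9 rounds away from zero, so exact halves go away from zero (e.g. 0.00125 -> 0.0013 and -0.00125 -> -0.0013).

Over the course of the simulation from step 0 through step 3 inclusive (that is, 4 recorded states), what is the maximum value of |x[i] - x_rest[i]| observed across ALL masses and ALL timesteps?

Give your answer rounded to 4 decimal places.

Step 0: x=[2.0000 6.0000 11.0000 14.0000] v=[0.0000 0.0000 0.0000 0.0000]
Step 1: x=[2.0000 7.0000 9.0000 15.0000] v=[0.0000 2.0000 -4.0000 2.0000]
Step 2: x=[3.0000 5.0000 11.0000 14.0000] v=[2.0000 -4.0000 4.0000 -2.0000]
Step 3: x=[2.0000 7.0000 10.0000 14.0000] v=[-2.0000 4.0000 -2.0000 0.0000]
Max displacement = 3.0000

Answer: 3.0000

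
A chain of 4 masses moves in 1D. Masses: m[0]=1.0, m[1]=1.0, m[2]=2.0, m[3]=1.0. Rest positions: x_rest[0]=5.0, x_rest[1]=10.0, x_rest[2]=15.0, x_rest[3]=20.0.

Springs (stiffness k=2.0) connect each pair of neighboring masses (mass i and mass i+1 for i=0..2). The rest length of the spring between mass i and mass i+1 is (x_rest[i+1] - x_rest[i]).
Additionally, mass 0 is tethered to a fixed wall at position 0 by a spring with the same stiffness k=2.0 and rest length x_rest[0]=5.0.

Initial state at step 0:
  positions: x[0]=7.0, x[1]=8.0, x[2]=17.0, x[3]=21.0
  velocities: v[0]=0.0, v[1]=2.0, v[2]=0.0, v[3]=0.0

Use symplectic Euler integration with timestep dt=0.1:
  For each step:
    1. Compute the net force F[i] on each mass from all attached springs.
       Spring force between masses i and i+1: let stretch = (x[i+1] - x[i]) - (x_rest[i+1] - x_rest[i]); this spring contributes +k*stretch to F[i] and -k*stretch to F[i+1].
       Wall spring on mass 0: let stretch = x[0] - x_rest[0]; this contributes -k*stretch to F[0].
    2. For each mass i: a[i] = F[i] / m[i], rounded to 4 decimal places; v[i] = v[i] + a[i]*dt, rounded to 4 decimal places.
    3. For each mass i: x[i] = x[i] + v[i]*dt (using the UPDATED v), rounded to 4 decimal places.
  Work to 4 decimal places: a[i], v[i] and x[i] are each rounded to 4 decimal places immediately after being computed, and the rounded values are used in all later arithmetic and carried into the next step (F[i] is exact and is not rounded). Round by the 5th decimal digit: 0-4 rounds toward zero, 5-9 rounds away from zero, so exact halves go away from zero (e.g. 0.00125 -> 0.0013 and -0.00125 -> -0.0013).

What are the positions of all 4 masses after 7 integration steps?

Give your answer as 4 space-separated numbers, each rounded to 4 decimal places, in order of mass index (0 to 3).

Answer: 4.7311 12.3712 16.0169 21.4050

Derivation:
Step 0: x=[7.0000 8.0000 17.0000 21.0000] v=[0.0000 2.0000 0.0000 0.0000]
Step 1: x=[6.8800 8.3600 16.9500 21.0200] v=[-1.2000 3.6000 -0.5000 0.2000]
Step 2: x=[6.6520 8.8622 16.8548 21.0586] v=[-2.2800 5.0220 -0.9520 0.3860]
Step 3: x=[6.3352 9.4801 16.7217 21.1131] v=[-3.1684 6.1785 -1.3309 0.5452]
Step 4: x=[5.9546 10.1799 16.5601 21.1798] v=[-3.8065 6.9978 -1.6159 0.6669]
Step 5: x=[5.5394 10.9228 16.3809 21.2541] v=[-4.1524 7.4288 -1.7920 0.7430]
Step 6: x=[5.1210 11.6672 16.1959 21.3309] v=[-4.1836 7.4437 -1.8505 0.7684]
Step 7: x=[4.7311 12.3712 16.0169 21.4050] v=[-3.8986 7.0402 -1.7899 0.7414]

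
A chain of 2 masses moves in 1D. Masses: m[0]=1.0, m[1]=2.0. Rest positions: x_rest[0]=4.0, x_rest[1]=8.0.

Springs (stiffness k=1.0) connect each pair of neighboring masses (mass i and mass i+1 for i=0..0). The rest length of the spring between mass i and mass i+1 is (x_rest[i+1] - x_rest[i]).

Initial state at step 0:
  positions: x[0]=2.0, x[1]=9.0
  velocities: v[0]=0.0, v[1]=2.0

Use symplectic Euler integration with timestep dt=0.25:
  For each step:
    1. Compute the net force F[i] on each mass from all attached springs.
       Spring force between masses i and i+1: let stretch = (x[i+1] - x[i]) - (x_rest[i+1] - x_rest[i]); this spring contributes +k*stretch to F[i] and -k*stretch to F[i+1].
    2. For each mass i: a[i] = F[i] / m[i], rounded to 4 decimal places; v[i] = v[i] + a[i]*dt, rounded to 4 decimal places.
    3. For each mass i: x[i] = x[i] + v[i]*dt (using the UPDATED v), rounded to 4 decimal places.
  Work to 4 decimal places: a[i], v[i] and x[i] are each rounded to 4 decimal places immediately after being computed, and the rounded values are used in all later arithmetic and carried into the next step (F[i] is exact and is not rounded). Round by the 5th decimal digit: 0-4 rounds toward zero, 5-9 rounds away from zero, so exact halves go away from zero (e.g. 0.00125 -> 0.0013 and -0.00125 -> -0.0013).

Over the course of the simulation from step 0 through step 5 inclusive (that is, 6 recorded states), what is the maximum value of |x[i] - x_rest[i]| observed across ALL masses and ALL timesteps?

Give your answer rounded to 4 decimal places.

Answer: 2.0963

Derivation:
Step 0: x=[2.0000 9.0000] v=[0.0000 2.0000]
Step 1: x=[2.1875 9.4063] v=[0.7500 1.6250]
Step 2: x=[2.5762 9.7120] v=[1.5547 1.2227]
Step 3: x=[3.1609 9.9197] v=[2.3387 0.8307]
Step 4: x=[3.9180 10.0412] v=[3.0284 0.4859]
Step 5: x=[4.8078 10.0963] v=[3.5592 0.2205]
Max displacement = 2.0963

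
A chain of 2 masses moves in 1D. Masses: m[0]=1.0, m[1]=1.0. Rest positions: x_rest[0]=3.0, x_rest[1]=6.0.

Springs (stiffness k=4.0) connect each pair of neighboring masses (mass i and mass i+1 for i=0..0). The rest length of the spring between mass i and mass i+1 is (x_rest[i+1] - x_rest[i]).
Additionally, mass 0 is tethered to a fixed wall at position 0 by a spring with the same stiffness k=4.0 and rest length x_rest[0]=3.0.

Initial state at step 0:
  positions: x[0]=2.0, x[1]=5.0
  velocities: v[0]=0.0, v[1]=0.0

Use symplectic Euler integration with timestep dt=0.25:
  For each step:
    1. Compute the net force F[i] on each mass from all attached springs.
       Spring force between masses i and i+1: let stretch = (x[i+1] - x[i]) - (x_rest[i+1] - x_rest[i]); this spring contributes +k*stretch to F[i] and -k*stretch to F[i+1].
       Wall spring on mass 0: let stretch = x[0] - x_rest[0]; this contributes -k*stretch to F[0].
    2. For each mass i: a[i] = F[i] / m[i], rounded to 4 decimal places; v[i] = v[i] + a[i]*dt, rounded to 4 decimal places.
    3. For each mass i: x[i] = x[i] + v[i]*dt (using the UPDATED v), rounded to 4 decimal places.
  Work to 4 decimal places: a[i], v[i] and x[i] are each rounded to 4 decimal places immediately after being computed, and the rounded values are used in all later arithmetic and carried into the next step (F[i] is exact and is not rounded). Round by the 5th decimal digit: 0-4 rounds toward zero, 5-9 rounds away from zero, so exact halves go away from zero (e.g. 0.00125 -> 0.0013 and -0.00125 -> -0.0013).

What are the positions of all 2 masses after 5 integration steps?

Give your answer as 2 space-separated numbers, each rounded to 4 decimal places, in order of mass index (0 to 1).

Step 0: x=[2.0000 5.0000] v=[0.0000 0.0000]
Step 1: x=[2.2500 5.0000] v=[1.0000 0.0000]
Step 2: x=[2.6250 5.0625] v=[1.5000 0.2500]
Step 3: x=[2.9531 5.2656] v=[1.3125 0.8125]
Step 4: x=[3.1211 5.6406] v=[0.6719 1.5000]
Step 5: x=[3.1387 6.1357] v=[0.0703 1.9805]

Answer: 3.1387 6.1357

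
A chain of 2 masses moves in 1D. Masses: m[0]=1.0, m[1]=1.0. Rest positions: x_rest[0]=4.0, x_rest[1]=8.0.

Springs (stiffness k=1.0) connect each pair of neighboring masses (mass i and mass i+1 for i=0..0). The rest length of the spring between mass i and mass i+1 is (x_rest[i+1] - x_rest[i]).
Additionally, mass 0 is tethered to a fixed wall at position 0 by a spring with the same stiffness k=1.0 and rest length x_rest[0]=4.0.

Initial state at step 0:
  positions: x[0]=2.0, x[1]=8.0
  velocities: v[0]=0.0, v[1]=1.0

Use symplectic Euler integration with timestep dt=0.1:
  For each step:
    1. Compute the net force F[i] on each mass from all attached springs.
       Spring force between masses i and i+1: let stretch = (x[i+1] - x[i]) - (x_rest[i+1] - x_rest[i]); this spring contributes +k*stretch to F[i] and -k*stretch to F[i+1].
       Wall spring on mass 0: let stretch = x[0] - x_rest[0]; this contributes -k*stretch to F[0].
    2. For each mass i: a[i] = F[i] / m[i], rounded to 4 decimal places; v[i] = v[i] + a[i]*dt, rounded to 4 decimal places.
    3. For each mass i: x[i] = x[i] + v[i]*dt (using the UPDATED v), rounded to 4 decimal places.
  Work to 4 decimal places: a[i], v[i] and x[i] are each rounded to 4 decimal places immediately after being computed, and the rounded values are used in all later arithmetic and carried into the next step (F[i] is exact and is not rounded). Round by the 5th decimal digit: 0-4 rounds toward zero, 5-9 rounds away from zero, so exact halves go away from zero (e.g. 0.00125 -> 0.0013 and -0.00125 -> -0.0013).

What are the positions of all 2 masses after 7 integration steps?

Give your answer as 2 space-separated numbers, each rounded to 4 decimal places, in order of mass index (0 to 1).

Step 0: x=[2.0000 8.0000] v=[0.0000 1.0000]
Step 1: x=[2.0400 8.0800] v=[0.4000 0.8000]
Step 2: x=[2.1200 8.1396] v=[0.8000 0.5960]
Step 3: x=[2.2390 8.1790] v=[1.1900 0.3940]
Step 4: x=[2.3950 8.1990] v=[1.5601 0.2000]
Step 5: x=[2.5851 8.2010] v=[1.9010 0.0196]
Step 6: x=[2.8055 8.1868] v=[2.2041 -0.1420]
Step 7: x=[3.0517 8.1588] v=[2.4617 -0.2801]

Answer: 3.0517 8.1588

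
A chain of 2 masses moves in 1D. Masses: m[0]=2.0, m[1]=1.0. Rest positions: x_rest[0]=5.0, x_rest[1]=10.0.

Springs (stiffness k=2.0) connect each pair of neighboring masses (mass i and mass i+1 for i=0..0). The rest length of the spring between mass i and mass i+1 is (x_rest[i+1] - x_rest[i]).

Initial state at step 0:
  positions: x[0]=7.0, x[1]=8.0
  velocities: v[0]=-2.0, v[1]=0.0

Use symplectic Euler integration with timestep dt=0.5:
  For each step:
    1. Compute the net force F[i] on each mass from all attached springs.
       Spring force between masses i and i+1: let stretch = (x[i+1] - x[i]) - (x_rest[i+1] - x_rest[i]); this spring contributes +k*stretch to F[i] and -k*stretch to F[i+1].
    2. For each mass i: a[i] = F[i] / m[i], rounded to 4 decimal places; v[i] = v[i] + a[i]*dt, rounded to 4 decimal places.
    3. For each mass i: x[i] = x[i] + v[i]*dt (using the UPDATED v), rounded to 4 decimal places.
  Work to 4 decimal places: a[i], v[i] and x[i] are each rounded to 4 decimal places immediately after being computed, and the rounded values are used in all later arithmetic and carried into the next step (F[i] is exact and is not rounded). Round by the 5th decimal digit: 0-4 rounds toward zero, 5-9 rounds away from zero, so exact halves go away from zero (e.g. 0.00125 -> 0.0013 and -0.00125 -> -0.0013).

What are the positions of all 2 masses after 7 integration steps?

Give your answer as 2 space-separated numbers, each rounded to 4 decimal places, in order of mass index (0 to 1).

Answer: 2.3478 3.3048

Derivation:
Step 0: x=[7.0000 8.0000] v=[-2.0000 0.0000]
Step 1: x=[5.0000 10.0000] v=[-4.0000 4.0000]
Step 2: x=[3.0000 12.0000] v=[-4.0000 4.0000]
Step 3: x=[2.0000 12.0000] v=[-2.0000 0.0000]
Step 4: x=[2.2500 9.5000] v=[0.5000 -5.0000]
Step 5: x=[3.0625 5.8750] v=[1.6250 -7.2500]
Step 6: x=[3.3282 3.3438] v=[0.5313 -5.0625]
Step 7: x=[2.3478 3.3048] v=[-1.9609 -0.0781]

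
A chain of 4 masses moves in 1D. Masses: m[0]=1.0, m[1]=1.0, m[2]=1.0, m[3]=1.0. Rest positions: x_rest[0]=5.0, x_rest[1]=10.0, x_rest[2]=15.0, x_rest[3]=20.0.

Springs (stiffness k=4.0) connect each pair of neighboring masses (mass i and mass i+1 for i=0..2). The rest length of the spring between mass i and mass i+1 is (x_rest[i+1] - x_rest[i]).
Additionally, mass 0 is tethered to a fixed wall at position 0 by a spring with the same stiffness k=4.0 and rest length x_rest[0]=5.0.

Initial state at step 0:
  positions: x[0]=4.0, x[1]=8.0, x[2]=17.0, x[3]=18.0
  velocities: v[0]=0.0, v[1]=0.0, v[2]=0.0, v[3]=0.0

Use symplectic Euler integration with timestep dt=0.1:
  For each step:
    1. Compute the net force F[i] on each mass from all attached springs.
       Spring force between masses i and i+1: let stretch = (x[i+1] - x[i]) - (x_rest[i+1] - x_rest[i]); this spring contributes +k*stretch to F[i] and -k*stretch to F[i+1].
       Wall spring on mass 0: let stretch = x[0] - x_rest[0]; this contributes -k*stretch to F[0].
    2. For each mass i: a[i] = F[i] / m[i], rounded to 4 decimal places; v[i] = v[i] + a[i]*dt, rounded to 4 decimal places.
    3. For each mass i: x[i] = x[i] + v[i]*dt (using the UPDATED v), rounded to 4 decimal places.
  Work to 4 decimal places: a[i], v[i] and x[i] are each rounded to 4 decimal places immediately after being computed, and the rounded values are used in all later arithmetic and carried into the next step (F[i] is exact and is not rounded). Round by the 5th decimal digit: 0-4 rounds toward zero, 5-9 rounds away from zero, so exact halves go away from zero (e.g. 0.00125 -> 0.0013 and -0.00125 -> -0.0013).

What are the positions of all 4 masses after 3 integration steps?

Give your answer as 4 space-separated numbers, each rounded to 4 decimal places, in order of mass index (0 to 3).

Answer: 4.0382 9.0602 15.2749 18.8664

Derivation:
Step 0: x=[4.0000 8.0000 17.0000 18.0000] v=[0.0000 0.0000 0.0000 0.0000]
Step 1: x=[4.0000 8.2000 16.6800 18.1600] v=[0.0000 2.0000 -3.2000 1.6000]
Step 2: x=[4.0080 8.5712 16.0800 18.4608] v=[0.0800 3.7120 -6.0000 3.0080]
Step 3: x=[4.0382 9.0602 15.2749 18.8664] v=[0.3021 4.8902 -8.0512 4.0557]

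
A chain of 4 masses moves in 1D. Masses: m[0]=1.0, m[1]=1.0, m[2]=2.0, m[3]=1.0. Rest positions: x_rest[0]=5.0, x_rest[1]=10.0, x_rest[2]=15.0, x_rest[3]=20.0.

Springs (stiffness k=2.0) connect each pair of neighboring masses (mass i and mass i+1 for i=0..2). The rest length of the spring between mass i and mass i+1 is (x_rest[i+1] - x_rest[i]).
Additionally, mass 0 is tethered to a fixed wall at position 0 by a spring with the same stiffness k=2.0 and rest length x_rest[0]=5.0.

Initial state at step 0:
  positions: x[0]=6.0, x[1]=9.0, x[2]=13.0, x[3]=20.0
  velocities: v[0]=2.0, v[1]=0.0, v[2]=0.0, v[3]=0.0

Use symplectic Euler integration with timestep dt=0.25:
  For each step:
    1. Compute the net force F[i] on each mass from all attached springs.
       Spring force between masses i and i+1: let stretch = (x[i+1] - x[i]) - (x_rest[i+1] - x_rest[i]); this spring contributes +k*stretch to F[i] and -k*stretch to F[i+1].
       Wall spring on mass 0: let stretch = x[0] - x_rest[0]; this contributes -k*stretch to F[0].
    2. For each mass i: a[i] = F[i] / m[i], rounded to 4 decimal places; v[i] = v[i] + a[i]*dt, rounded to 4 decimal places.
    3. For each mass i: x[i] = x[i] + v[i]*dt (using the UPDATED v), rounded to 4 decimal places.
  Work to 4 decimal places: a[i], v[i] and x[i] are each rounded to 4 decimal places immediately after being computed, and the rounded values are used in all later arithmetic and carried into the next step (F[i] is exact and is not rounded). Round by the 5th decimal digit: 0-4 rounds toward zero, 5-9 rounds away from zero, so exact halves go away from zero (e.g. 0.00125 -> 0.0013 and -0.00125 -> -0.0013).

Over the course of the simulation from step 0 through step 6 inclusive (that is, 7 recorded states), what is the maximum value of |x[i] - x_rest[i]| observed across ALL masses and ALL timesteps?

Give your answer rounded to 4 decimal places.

Answer: 2.2299

Derivation:
Step 0: x=[6.0000 9.0000 13.0000 20.0000] v=[2.0000 0.0000 0.0000 0.0000]
Step 1: x=[6.1250 9.1250 13.1875 19.7500] v=[0.5000 0.5000 0.7500 -1.0000]
Step 2: x=[5.8594 9.3828 13.5313 19.3047] v=[-1.0625 1.0313 1.3750 -1.7813]
Step 3: x=[5.3018 9.7188 13.9766 18.7627] v=[-2.2305 1.3439 1.7812 -2.1680]
Step 4: x=[4.6336 10.0349 14.4549 18.2474] v=[-2.6729 1.2643 1.9133 -2.0611]
Step 5: x=[4.0613 10.2283 14.8940 17.8831] v=[-2.2891 0.7737 1.7564 -1.4574]
Step 6: x=[3.7522 10.2341 15.2283 17.7701] v=[-1.2363 0.0231 1.3373 -0.4520]
Max displacement = 2.2299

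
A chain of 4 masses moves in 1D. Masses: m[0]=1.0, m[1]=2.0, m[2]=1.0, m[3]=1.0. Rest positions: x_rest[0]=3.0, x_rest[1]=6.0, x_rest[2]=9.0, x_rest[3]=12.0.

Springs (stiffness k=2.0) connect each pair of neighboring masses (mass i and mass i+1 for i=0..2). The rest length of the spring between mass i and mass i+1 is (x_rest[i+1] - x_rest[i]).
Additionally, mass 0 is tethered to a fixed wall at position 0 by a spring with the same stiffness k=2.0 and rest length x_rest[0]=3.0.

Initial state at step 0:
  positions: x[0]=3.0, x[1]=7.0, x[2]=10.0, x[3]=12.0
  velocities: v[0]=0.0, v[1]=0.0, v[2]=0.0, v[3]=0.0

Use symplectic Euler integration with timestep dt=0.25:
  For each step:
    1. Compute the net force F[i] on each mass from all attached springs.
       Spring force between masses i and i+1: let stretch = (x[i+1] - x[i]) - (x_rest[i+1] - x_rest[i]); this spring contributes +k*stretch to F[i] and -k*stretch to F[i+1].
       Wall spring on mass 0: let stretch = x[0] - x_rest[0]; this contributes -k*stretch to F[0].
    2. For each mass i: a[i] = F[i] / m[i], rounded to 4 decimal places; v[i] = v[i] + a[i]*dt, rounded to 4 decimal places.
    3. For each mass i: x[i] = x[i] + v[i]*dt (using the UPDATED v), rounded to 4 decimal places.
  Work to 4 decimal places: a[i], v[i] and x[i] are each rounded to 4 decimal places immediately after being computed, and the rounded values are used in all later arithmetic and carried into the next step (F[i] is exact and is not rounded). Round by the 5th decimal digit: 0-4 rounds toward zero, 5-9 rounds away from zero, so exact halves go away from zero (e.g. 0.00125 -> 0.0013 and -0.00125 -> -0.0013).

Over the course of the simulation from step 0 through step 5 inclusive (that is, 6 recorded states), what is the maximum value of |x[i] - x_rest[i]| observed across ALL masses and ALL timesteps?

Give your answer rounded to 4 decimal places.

Step 0: x=[3.0000 7.0000 10.0000 12.0000] v=[0.0000 0.0000 0.0000 0.0000]
Step 1: x=[3.1250 6.9375 9.8750 12.1250] v=[0.5000 -0.2500 -0.5000 0.5000]
Step 2: x=[3.3360 6.8203 9.6641 12.3438] v=[0.8438 -0.4688 -0.8438 0.8750]
Step 3: x=[3.5655 6.6631 9.4326 12.6026] v=[0.9180 -0.6289 -0.9259 1.0352]
Step 4: x=[3.7365 6.4854 9.2512 12.8402] v=[0.6841 -0.7109 -0.7257 0.9502]
Step 5: x=[3.7841 6.3087 9.1727 13.0041] v=[0.1903 -0.7067 -0.3141 0.6557]
Max displacement = 1.0041

Answer: 1.0041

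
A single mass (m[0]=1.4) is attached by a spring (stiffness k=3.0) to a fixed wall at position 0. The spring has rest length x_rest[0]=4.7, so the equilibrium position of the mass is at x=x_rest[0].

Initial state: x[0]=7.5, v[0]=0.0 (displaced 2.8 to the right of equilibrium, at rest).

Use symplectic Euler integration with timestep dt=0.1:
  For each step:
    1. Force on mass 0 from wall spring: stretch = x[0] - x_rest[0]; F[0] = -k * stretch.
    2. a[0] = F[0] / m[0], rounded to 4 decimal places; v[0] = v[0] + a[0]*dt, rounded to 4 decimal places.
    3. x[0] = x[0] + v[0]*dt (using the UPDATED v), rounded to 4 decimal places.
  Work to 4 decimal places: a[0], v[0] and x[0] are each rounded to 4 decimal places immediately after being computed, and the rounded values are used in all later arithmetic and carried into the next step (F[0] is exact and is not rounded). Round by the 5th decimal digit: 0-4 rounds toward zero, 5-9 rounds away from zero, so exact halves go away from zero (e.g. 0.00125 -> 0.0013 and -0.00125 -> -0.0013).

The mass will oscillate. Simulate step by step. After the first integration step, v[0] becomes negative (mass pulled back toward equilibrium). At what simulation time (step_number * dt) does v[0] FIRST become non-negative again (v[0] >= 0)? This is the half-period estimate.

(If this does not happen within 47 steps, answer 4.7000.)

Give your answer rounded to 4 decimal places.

Answer: 2.2000

Derivation:
Step 0: x=[7.5000] v=[0.0000]
Step 1: x=[7.4400] v=[-0.6000]
Step 2: x=[7.3213] v=[-1.1871]
Step 3: x=[7.1464] v=[-1.7488]
Step 4: x=[6.9191] v=[-2.2730]
Step 5: x=[6.6443] v=[-2.7485]
Step 6: x=[6.3278] v=[-3.1651]
Step 7: x=[5.9764] v=[-3.5139]
Step 8: x=[5.5977] v=[-3.7874]
Step 9: x=[5.1997] v=[-3.9798]
Step 10: x=[4.7910] v=[-4.0869]
Step 11: x=[4.3804] v=[-4.1064]
Step 12: x=[3.9766] v=[-4.0379]
Step 13: x=[3.5883] v=[-3.8829]
Step 14: x=[3.2238] v=[-3.6447]
Step 15: x=[2.8910] v=[-3.3284]
Step 16: x=[2.5969] v=[-2.9408]
Step 17: x=[2.3479] v=[-2.4901]
Step 18: x=[2.1493] v=[-1.9861]
Step 19: x=[2.0054] v=[-1.4395]
Step 20: x=[1.9192] v=[-0.8621]
Step 21: x=[1.8926] v=[-0.2662]
Step 22: x=[1.9261] v=[0.3354]
First v>=0 after going negative at step 22, time=2.2000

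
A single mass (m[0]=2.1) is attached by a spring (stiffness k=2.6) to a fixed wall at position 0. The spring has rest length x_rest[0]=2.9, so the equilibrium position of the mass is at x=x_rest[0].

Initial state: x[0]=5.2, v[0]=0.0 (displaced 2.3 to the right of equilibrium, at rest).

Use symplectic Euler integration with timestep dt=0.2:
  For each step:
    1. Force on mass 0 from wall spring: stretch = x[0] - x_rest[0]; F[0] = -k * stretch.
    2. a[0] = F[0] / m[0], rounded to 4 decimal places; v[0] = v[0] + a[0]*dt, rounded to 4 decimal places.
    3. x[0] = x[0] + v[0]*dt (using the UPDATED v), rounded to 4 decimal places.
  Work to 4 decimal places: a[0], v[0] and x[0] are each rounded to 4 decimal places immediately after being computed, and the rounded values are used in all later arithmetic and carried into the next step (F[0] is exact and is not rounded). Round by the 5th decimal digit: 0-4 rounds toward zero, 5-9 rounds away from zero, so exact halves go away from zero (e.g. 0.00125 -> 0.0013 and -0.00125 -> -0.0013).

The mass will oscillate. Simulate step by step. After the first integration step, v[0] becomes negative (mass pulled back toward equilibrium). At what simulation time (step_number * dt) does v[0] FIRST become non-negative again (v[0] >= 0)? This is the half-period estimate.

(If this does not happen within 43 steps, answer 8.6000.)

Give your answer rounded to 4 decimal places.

Answer: 3.0000

Derivation:
Step 0: x=[5.2000] v=[0.0000]
Step 1: x=[5.0861] v=[-0.5695]
Step 2: x=[4.8639] v=[-1.1108]
Step 3: x=[4.5445] v=[-1.5971]
Step 4: x=[4.1436] v=[-2.0043]
Step 5: x=[3.6812] v=[-2.3122]
Step 6: x=[3.1801] v=[-2.5056]
Step 7: x=[2.6651] v=[-2.5750]
Step 8: x=[2.1617] v=[-2.5168]
Step 9: x=[1.6949] v=[-2.3340]
Step 10: x=[1.2878] v=[-2.0356]
Step 11: x=[0.9605] v=[-1.6364]
Step 12: x=[0.7293] v=[-1.1561]
Step 13: x=[0.6056] v=[-0.6186]
Step 14: x=[0.5955] v=[-0.0505]
Step 15: x=[0.6995] v=[0.5201]
First v>=0 after going negative at step 15, time=3.0000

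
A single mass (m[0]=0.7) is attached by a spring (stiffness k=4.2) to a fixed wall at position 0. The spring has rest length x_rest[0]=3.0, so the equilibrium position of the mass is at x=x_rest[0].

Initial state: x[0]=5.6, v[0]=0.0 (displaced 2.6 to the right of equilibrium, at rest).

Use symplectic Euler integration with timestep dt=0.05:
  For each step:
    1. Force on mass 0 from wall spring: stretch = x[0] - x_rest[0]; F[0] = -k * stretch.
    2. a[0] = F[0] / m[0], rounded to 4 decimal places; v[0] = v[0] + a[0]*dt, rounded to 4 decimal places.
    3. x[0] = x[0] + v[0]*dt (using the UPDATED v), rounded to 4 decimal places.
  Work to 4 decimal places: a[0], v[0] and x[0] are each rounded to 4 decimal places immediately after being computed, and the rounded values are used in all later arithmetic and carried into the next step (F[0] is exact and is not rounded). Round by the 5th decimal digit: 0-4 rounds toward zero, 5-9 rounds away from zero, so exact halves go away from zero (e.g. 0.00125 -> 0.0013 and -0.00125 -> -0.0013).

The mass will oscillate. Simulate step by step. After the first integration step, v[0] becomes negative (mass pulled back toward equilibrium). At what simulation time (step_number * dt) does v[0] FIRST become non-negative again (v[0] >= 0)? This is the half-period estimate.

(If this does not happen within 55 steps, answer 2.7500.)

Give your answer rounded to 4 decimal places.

Answer: 1.3000

Derivation:
Step 0: x=[5.6000] v=[0.0000]
Step 1: x=[5.5610] v=[-0.7800]
Step 2: x=[5.4836] v=[-1.5483]
Step 3: x=[5.3689] v=[-2.2934]
Step 4: x=[5.2187] v=[-3.0041]
Step 5: x=[5.0352] v=[-3.6697]
Step 6: x=[4.8212] v=[-4.2803]
Step 7: x=[4.5799] v=[-4.8267]
Step 8: x=[4.3149] v=[-5.3007]
Step 9: x=[4.0301] v=[-5.6952]
Step 10: x=[3.7299] v=[-6.0042]
Step 11: x=[3.4187] v=[-6.2232]
Step 12: x=[3.1013] v=[-6.3488]
Step 13: x=[2.7823] v=[-6.3792]
Step 14: x=[2.4666] v=[-6.3139]
Step 15: x=[2.1589] v=[-6.1539]
Step 16: x=[1.8638] v=[-5.9016]
Step 17: x=[1.5858] v=[-5.5607]
Step 18: x=[1.3290] v=[-5.1364]
Step 19: x=[1.0972] v=[-4.6351]
Step 20: x=[0.8940] v=[-4.0643]
Step 21: x=[0.7224] v=[-3.4325]
Step 22: x=[0.5849] v=[-2.7492]
Step 23: x=[0.4837] v=[-2.0247]
Step 24: x=[0.4202] v=[-1.2698]
Step 25: x=[0.3954] v=[-0.4959]
Step 26: x=[0.4097] v=[0.2855]
First v>=0 after going negative at step 26, time=1.3000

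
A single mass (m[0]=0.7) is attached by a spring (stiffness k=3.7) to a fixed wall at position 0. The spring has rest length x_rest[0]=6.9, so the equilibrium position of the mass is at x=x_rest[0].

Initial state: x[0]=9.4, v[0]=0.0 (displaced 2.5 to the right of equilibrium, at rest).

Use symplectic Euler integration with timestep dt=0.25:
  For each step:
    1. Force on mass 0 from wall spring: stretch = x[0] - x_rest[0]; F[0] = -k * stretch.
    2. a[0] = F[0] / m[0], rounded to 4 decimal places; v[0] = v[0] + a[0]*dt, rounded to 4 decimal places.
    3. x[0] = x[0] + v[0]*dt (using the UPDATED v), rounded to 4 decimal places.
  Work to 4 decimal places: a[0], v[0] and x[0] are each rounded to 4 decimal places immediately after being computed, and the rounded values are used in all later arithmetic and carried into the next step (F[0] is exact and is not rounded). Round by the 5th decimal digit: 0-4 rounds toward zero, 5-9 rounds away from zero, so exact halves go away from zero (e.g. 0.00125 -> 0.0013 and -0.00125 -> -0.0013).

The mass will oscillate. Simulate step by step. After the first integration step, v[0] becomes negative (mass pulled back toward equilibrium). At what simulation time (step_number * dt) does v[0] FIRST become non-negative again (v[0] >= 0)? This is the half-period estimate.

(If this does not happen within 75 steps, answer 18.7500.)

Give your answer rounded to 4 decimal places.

Answer: 1.5000

Derivation:
Step 0: x=[9.4000] v=[0.0000]
Step 1: x=[8.5741] v=[-3.3036]
Step 2: x=[7.1952] v=[-5.5158]
Step 3: x=[5.7187] v=[-5.9059]
Step 4: x=[4.6325] v=[-4.3449]
Step 5: x=[4.2954] v=[-1.3486]
Step 6: x=[4.8187] v=[2.0932]
First v>=0 after going negative at step 6, time=1.5000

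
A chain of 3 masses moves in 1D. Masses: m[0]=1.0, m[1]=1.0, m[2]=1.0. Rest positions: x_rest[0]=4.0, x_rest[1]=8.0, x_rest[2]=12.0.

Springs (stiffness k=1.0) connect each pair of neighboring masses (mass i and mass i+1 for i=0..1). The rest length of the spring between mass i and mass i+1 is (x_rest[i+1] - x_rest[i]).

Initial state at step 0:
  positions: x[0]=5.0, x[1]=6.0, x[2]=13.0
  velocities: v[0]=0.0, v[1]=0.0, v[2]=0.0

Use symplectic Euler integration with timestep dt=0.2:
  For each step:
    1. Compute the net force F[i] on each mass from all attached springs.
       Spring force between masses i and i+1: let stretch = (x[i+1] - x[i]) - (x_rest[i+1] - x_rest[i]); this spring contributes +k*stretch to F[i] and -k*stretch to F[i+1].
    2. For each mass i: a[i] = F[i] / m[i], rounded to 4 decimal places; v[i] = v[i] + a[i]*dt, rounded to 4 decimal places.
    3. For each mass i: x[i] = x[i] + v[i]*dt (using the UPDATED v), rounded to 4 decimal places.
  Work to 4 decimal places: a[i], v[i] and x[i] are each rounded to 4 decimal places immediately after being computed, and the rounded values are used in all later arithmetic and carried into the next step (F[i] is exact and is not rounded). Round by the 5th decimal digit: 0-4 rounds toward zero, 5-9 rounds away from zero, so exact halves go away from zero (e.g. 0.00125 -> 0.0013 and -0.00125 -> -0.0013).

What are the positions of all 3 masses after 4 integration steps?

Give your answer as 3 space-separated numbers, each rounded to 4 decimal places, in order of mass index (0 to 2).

Answer: 4.0041 7.9918 12.0041

Derivation:
Step 0: x=[5.0000 6.0000 13.0000] v=[0.0000 0.0000 0.0000]
Step 1: x=[4.8800 6.2400 12.8800] v=[-0.6000 1.2000 -0.6000]
Step 2: x=[4.6544 6.6912 12.6544] v=[-1.1280 2.2560 -1.1280]
Step 3: x=[4.3503 7.2995 12.3503] v=[-1.5206 3.0413 -1.5206]
Step 4: x=[4.0041 7.9918 12.0041] v=[-1.7308 3.4616 -1.7308]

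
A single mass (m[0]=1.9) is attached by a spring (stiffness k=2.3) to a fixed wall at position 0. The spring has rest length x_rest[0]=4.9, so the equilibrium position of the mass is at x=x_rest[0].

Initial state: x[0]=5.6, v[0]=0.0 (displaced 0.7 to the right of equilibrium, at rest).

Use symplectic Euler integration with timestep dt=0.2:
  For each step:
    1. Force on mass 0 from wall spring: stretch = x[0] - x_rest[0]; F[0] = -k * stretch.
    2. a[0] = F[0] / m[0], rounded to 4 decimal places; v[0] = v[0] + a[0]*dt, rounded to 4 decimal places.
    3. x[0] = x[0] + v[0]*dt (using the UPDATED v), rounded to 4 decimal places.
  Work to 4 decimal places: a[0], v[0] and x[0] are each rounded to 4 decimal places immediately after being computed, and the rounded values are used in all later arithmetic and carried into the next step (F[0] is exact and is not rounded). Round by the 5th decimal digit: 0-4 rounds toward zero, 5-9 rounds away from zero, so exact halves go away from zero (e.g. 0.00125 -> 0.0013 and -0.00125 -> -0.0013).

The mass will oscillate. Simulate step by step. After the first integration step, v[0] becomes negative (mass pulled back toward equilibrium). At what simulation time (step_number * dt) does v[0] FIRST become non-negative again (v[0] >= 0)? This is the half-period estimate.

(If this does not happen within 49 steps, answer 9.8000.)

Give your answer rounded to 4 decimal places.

Answer: 3.0000

Derivation:
Step 0: x=[5.6000] v=[0.0000]
Step 1: x=[5.5661] v=[-0.1695]
Step 2: x=[5.4999] v=[-0.3308]
Step 3: x=[5.4047] v=[-0.4760]
Step 4: x=[5.2851] v=[-0.5982]
Step 5: x=[5.1468] v=[-0.6914]
Step 6: x=[4.9966] v=[-0.7512]
Step 7: x=[4.8417] v=[-0.7746]
Step 8: x=[4.6896] v=[-0.7605]
Step 9: x=[4.5477] v=[-0.7096]
Step 10: x=[4.4228] v=[-0.6243]
Step 11: x=[4.3210] v=[-0.5088]
Step 12: x=[4.2473] v=[-0.3686]
Step 13: x=[4.2052] v=[-0.2106]
Step 14: x=[4.1967] v=[-0.0424]
Step 15: x=[4.2223] v=[0.1279]
First v>=0 after going negative at step 15, time=3.0000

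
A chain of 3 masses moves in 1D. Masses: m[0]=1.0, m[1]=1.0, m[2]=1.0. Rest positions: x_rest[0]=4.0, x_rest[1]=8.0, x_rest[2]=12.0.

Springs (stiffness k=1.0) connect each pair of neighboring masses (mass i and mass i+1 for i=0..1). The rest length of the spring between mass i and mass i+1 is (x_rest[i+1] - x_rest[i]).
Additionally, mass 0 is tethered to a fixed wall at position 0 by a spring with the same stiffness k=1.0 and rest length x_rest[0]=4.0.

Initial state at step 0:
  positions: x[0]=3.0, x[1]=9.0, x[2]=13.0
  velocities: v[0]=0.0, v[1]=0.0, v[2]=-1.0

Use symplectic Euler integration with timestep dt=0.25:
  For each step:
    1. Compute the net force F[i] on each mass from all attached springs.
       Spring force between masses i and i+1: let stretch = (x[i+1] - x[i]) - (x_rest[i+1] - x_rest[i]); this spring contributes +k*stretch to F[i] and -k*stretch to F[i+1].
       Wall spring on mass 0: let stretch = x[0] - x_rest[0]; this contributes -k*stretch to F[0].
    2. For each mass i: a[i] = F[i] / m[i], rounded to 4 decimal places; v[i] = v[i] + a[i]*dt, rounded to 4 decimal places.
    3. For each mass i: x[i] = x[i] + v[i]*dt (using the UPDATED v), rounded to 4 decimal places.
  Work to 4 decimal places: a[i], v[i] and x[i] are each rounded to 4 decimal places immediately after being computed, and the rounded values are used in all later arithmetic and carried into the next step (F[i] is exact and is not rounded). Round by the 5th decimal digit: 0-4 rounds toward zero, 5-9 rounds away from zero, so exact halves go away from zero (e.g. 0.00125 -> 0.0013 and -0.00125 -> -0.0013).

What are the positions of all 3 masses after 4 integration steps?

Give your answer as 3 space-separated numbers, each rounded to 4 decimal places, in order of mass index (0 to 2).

Answer: 4.4389 7.9812 12.0425

Derivation:
Step 0: x=[3.0000 9.0000 13.0000] v=[0.0000 0.0000 -1.0000]
Step 1: x=[3.1875 8.8750 12.7500] v=[0.7500 -0.5000 -1.0000]
Step 2: x=[3.5313 8.6367 12.5078] v=[1.3750 -0.9531 -0.9688]
Step 3: x=[3.9734 8.3213 12.2737] v=[1.7685 -1.2617 -0.9366]
Step 4: x=[4.4389 7.9812 12.0425] v=[1.8621 -1.3606 -0.9247]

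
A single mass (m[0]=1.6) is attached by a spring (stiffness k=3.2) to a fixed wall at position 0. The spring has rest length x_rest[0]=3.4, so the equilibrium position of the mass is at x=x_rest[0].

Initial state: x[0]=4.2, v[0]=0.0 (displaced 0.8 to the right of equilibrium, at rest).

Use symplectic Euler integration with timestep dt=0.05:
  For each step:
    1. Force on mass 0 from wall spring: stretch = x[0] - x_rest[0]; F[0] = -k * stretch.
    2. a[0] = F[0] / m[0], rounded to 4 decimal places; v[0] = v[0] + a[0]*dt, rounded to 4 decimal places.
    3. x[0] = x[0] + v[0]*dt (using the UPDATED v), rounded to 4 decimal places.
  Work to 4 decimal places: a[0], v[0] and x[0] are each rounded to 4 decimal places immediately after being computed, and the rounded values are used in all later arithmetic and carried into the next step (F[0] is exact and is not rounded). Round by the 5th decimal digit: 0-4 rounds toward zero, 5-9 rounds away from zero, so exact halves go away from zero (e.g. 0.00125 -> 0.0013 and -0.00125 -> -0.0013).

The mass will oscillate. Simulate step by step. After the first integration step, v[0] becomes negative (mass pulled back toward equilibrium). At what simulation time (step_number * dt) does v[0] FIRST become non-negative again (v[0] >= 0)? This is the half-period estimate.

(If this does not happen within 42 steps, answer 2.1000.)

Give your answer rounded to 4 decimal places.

Step 0: x=[4.2000] v=[0.0000]
Step 1: x=[4.1960] v=[-0.0800]
Step 2: x=[4.1880] v=[-0.1596]
Step 3: x=[4.1761] v=[-0.2384]
Step 4: x=[4.1603] v=[-0.3160]
Step 5: x=[4.1407] v=[-0.3920]
Step 6: x=[4.1174] v=[-0.4661]
Step 7: x=[4.0905] v=[-0.5378]
Step 8: x=[4.0602] v=[-0.6069]
Step 9: x=[4.0266] v=[-0.6729]
Step 10: x=[3.9898] v=[-0.7356]
Step 11: x=[3.9501] v=[-0.7946]
Step 12: x=[3.9076] v=[-0.8496]
Step 13: x=[3.8626] v=[-0.9004]
Step 14: x=[3.8153] v=[-0.9467]
Step 15: x=[3.7659] v=[-0.9882]
Step 16: x=[3.7147] v=[-1.0248]
Step 17: x=[3.6619] v=[-1.0563]
Step 18: x=[3.6078] v=[-1.0825]
Step 19: x=[3.5526] v=[-1.1033]
Step 20: x=[3.4967] v=[-1.1186]
Step 21: x=[3.4403] v=[-1.1283]
Step 22: x=[3.3837] v=[-1.1323]
Step 23: x=[3.3272] v=[-1.1307]
Step 24: x=[3.2710] v=[-1.1234]
Step 25: x=[3.2155] v=[-1.1105]
Step 26: x=[3.1609] v=[-1.0921]
Step 27: x=[3.1075] v=[-1.0682]
Step 28: x=[3.0556] v=[-1.0390]
Step 29: x=[3.0054] v=[-1.0046]
Step 30: x=[2.9571] v=[-0.9651]
Step 31: x=[2.9111] v=[-0.9208]
Step 32: x=[2.8675] v=[-0.8719]
Step 33: x=[2.8266] v=[-0.8187]
Step 34: x=[2.7885] v=[-0.7614]
Step 35: x=[2.7535] v=[-0.7003]
Step 36: x=[2.7217] v=[-0.6357]
Step 37: x=[2.6933] v=[-0.5679]
Step 38: x=[2.6684] v=[-0.4972]
Step 39: x=[2.6472] v=[-0.4240]
Step 40: x=[2.6298] v=[-0.3487]
Step 41: x=[2.6162] v=[-0.2717]
Step 42: x=[2.6065] v=[-0.1933]
v[0] did not become non-negative within 42 steps; using fallback time=2.1000

Answer: 2.1000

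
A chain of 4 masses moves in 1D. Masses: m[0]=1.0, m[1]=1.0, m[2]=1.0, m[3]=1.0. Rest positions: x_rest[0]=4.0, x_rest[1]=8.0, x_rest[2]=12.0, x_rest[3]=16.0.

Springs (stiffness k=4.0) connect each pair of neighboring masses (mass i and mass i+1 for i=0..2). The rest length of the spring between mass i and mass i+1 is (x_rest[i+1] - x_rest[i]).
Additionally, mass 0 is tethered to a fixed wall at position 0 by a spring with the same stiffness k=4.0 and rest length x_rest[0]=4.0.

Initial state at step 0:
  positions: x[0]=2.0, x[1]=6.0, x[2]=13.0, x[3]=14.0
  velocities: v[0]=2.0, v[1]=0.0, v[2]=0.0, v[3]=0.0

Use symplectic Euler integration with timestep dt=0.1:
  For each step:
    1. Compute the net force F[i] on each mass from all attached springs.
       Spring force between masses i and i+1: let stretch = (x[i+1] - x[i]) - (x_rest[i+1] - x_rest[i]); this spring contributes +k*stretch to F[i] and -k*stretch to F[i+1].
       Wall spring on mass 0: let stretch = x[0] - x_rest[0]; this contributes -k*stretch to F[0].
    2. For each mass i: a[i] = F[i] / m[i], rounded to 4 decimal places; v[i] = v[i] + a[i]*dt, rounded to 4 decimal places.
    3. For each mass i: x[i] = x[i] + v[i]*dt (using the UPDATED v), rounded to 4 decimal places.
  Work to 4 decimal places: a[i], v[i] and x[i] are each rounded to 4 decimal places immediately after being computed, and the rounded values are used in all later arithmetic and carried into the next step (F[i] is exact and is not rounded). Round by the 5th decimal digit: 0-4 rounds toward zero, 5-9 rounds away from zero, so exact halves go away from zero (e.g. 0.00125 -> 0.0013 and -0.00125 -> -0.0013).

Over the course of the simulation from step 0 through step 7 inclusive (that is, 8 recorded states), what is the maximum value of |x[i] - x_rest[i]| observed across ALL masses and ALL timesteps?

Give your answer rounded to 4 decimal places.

Step 0: x=[2.0000 6.0000 13.0000 14.0000] v=[2.0000 0.0000 0.0000 0.0000]
Step 1: x=[2.2800 6.1200 12.7600 14.1200] v=[2.8000 1.2000 -2.4000 1.2000]
Step 2: x=[2.6224 6.3520 12.3088 14.3456] v=[3.4240 2.3200 -4.5120 2.2560]
Step 3: x=[3.0091 6.6731 11.7008 14.6497] v=[3.8669 3.2109 -6.0800 3.0413]
Step 4: x=[3.4220 7.0487 11.0097 14.9959] v=[4.1289 3.7564 -6.9115 3.4617]
Step 5: x=[3.8431 7.4377 10.3196 15.3426] v=[4.2108 3.8901 -6.9014 3.4672]
Step 6: x=[4.2542 7.7982 9.7151 15.6484] v=[4.1114 3.6050 -6.0450 3.0580]
Step 7: x=[4.6369 8.0936 9.2713 15.8769] v=[3.8273 2.9542 -4.4384 2.2847]
Max displacement = 2.7287

Answer: 2.7287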